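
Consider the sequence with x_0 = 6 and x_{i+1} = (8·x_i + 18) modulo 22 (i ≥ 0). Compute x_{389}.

4

We have x_0 = 6,  x_1 = 0,  x_2 = 18,  x_3 = 8,  x_4 = 16,  x_5 = 14,  x_6 = 20,  x_7 = 2,  x_8 = 12,  x_9 = 4,  x_{10} = 6.
Since x_{10} = x_0 = 6, the sequence is periodic with period 10.
So x_{389} = x_{0 + ((389-0) mod 10)} = x_9 = 4.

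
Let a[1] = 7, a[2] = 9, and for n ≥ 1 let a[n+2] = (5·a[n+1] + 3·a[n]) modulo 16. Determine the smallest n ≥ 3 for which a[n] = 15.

5

Listing terms: a[1] = 7; a[2] = 9; a[3] = 2; a[4] = 5; a[5] = 15; a[6] = 10; a[7] = 15; a[8] = 9; a[9] = 10; a[10] = 13; a[11] = 15; a[12] = 2; a[13] = 7; a[14] = 9.
Since (a[13], a[14]) = (a[1], a[2]) = (7, 9) (two consecutive terms determine the rest), the sequence is periodic with period 12.
The value 15 first appears (with n ≥ 3) at a[5].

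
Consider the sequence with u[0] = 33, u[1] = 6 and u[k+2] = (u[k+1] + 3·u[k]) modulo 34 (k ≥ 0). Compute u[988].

28

Computing terms: u[0] = 33,  u[1] = 6,  u[2] = 3,  u[3] = 21,  u[4] = 30,  u[5] = 25,  u[6] = 13,  u[7] = 20,  u[8] = 25,  u[9] = 17,  u[10] = 24,  u[11] = 7,  u[12] = 11,  u[13] = 32,  u[14] = 31,  u[15] = 25,  u[16] = 16,  u[17] = 23,  u[18] = 3,  u[19] = 4,  u[20] = 13,  u[21] = 25,  u[22] = 30,  u[23] = 3,  u[24] = 25,  u[25] = 0,  u[26] = 7,  u[27] = 7,  u[28] = 28,  u[29] = 15,  u[30] = 31,  u[31] = 8,  u[32] = 33,  u[33] = 23,  u[34] = 20,  u[35] = 21,  u[36] = 13,  u[37] = 8,  u[38] = 13,  u[39] = 3,  u[40] = 8,  u[41] = 17,  u[42] = 7,  u[43] = 24,  u[44] = 11,  u[45] = 15,  u[46] = 14,  u[47] = 25,  u[48] = 33,  u[49] = 6.
Since (u[48], u[49]) = (u[0], u[1]) = (33, 6) (two consecutive terms determine the rest), the sequence is periodic with period 48.
(988 - 0) mod 48 = 28, so u[988] = u[28] = 28.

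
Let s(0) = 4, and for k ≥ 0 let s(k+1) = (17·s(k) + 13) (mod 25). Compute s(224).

19

s(0) = 4, s(1) = 6, s(2) = 15, s(3) = 18, s(4) = 19, s(5) = 11, s(6) = 0, s(7) = 13, s(8) = 9, s(9) = 16, s(10) = 10, s(11) = 8, s(12) = 24, s(13) = 21, s(14) = 20, s(15) = 3, s(16) = 14, s(17) = 1, s(18) = 5, s(19) = 23, s(20) = 4.
The sequence repeats with period 20.
(224 - 0) mod 20 = 4, so s(224) = s(4) = 19.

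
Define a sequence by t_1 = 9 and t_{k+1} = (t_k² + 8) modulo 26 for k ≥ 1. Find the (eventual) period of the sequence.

Listing terms: t_1 = 9; t_2 = 11; t_3 = 25; t_4 = 9.
The sequence repeats with period 3.

3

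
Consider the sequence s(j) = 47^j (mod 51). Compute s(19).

38

Computing terms: s(1) = 47; s(2) = 16; s(3) = 38; s(4) = 1; s(5) = 47.
The sequence repeats with period 4.
(19 - 1) mod 4 = 2, so s(19) = s(3) = 38.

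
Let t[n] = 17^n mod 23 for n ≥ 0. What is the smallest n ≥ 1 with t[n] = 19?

Computing terms: t[0] = 1; t[1] = 17; t[2] = 13; t[3] = 14; t[4] = 8; t[5] = 21; t[6] = 12; t[7] = 20; t[8] = 18; t[9] = 7; t[10] = 4; t[11] = 22; t[12] = 6; t[13] = 10; t[14] = 9; t[15] = 15; t[16] = 2; t[17] = 11; t[18] = 3; t[19] = 5; t[20] = 16; t[21] = 19; t[22] = 1.
Since t[22] = t[0] = 1, the sequence is periodic with period 22.
The value 19 first appears (with n ≥ 1) at t[21].

21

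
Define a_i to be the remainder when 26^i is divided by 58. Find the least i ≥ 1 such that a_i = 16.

12

Computing terms: a_0 = 1,  a_1 = 26,  a_2 = 38,  a_3 = 2,  a_4 = 52,  a_5 = 18,  a_6 = 4,  a_7 = 46,  a_8 = 36,  a_9 = 8,  a_{10} = 34,  a_{11} = 14,  a_{12} = 16,  a_{13} = 10,  a_{14} = 28,  a_{15} = 32,  a_{16} = 20,  a_{17} = 56,  a_{18} = 6,  a_{19} = 40,  a_{20} = 54,  a_{21} = 12,  a_{22} = 22,  a_{23} = 50,  a_{24} = 24,  a_{25} = 44,  a_{26} = 42,  a_{27} = 48,  a_{28} = 30,  a_{29} = 26.
Since a_{29} = a_1 = 26, the sequence is eventually periodic: after a pre-period of length 1 it cycles with period 28.
The value 16 first appears (with i ≥ 1) at a_{12}.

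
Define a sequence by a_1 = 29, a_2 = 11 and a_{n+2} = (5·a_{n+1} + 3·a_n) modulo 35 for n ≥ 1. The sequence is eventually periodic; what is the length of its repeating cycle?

We have a_1 = 29, a_2 = 11, a_3 = 2, a_4 = 8, a_5 = 11, a_6 = 9, a_7 = 8, a_8 = 32, a_9 = 9, a_{10} = 1, a_{11} = 32, a_{12} = 23, a_{13} = 1, a_{14} = 4, a_{15} = 23, a_{16} = 22, a_{17} = 4, a_{18} = 16, a_{19} = 22, a_{20} = 18, a_{21} = 16, a_{22} = 29, a_{23} = 18, a_{24} = 2, a_{25} = 29, a_{26} = 11.
Since (a_{25}, a_{26}) = (a_1, a_2) = (29, 11) (two consecutive terms determine the rest), the sequence is periodic with period 24.

24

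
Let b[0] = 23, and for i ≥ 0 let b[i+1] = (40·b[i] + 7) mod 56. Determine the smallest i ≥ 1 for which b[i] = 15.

b[0] = 23, b[1] = 31, b[2] = 15, b[3] = 47, b[4] = 39, b[5] = 55, b[6] = 23.
Since b[6] = b[0] = 23, the sequence is periodic with period 6.
The value 15 first appears (with i ≥ 1) at b[2].

2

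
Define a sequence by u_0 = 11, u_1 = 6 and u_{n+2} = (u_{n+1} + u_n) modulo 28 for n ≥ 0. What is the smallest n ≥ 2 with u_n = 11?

Computing terms: u_0 = 11,  u_1 = 6,  u_2 = 17,  u_3 = 23,  u_4 = 12,  u_5 = 7,  u_6 = 19,  u_7 = 26,  u_8 = 17,  u_9 = 15,  u_{10} = 4,  u_{11} = 19,  u_{12} = 23,  u_{13} = 14,  u_{14} = 9,  u_{15} = 23,  u_{16} = 4,  u_{17} = 27,  u_{18} = 3,  u_{19} = 2,  u_{20} = 5,  u_{21} = 7,  u_{22} = 12,  u_{23} = 19,  u_{24} = 3,  u_{25} = 22,  u_{26} = 25,  u_{27} = 19,  u_{28} = 16,  u_{29} = 7,  u_{30} = 23,  u_{31} = 2,  u_{32} = 25,  u_{33} = 27,  u_{34} = 24,  u_{35} = 23,  u_{36} = 19,  u_{37} = 14,  u_{38} = 5,  u_{39} = 19,  u_{40} = 24,  u_{41} = 15,  u_{42} = 11,  u_{43} = 26,  u_{44} = 9,  u_{45} = 7,  u_{46} = 16,  u_{47} = 23,  u_{48} = 11,  u_{49} = 6.
The sequence repeats with period 48.
The value 11 first appears (with n ≥ 2) at u_{42}.

42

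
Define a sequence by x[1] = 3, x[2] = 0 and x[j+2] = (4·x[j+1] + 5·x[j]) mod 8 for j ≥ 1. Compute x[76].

Listing terms: x[1] = 3, x[2] = 0, x[3] = 7, x[4] = 4, x[5] = 3, x[6] = 0.
The sequence repeats with period 4.
So x[76] = x[1 + ((76-1) mod 4)] = x[4] = 4.

4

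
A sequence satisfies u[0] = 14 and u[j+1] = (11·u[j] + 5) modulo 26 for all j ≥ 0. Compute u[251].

Listing terms: u[0] = 14, u[1] = 3, u[2] = 12, u[3] = 7, u[4] = 4, u[5] = 23, u[6] = 24, u[7] = 9, u[8] = 0, u[9] = 5, u[10] = 8, u[11] = 15, u[12] = 14.
Since u[12] = u[0] = 14, the sequence is periodic with period 12.
(251 - 0) mod 12 = 11, so u[251] = u[11] = 15.

15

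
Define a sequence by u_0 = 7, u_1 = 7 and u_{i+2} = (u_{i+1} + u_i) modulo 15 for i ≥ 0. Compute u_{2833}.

Computing terms: u_0 = 7; u_1 = 7; u_2 = 14; u_3 = 6; u_4 = 5; u_5 = 11; u_6 = 1; u_7 = 12; u_8 = 13; u_9 = 10; u_{10} = 8; u_{11} = 3; u_{12} = 11; u_{13} = 14; u_{14} = 10; u_{15} = 9; u_{16} = 4; u_{17} = 13; u_{18} = 2; u_{19} = 0; u_{20} = 2; u_{21} = 2; u_{22} = 4; u_{23} = 6; u_{24} = 10; u_{25} = 1; u_{26} = 11; u_{27} = 12; u_{28} = 8; u_{29} = 5; u_{30} = 13; u_{31} = 3; u_{32} = 1; u_{33} = 4; u_{34} = 5; u_{35} = 9; u_{36} = 14; u_{37} = 8; u_{38} = 7; u_{39} = 0; u_{40} = 7; u_{41} = 7.
The sequence repeats with period 40.
So u_{2833} = u_{0 + ((2833-0) mod 40)} = u_{33} = 4.

4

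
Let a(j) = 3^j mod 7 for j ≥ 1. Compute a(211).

3

Listing terms: a(1) = 3,  a(2) = 2,  a(3) = 6,  a(4) = 4,  a(5) = 5,  a(6) = 1,  a(7) = 3.
The sequence repeats with period 6.
(211 - 1) mod 6 = 0, so a(211) = a(1) = 3.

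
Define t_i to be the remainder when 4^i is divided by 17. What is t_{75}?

Computing terms: t_1 = 4,  t_2 = 16,  t_3 = 13,  t_4 = 1,  t_5 = 4.
Since t_5 = t_1 = 4, the sequence is periodic with period 4.
(75 - 1) mod 4 = 2, so t_{75} = t_3 = 13.

13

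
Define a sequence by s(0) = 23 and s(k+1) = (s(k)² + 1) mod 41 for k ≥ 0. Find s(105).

1

Computing terms: s(0) = 23; s(1) = 38; s(2) = 10; s(3) = 19; s(4) = 34; s(5) = 9; s(6) = 0; s(7) = 1; s(8) = 2; s(9) = 5; s(10) = 26; s(11) = 21; s(12) = 32; s(13) = 0.
Since s(13) = s(6) = 0, the sequence is eventually periodic: after a pre-period of length 6 it cycles with period 7.
For k ≥ 6, s(k) depends only on (k - 6) mod 7. (105 - 6) mod 7 = 1, so s(105) = s(7) = 1.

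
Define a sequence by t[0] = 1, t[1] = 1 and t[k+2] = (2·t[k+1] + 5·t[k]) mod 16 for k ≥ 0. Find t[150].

15

We have t[0] = 1; t[1] = 1; t[2] = 7; t[3] = 3; t[4] = 9; t[5] = 1; t[6] = 15; t[7] = 3; t[8] = 1; t[9] = 1.
Since (t[8], t[9]) = (t[0], t[1]) = (1, 1) (two consecutive terms determine the rest), the sequence is periodic with period 8.
So t[150] = t[0 + ((150-0) mod 8)] = t[6] = 15.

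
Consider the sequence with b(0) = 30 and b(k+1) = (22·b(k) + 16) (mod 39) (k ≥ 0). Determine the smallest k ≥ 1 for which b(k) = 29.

Listing terms: b(0) = 30, b(1) = 13, b(2) = 29, b(3) = 30.
Since b(3) = b(0) = 30, the sequence is periodic with period 3.
The value 29 first appears (with k ≥ 1) at b(2).

2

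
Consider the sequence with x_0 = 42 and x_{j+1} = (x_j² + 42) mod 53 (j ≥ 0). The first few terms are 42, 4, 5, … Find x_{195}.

Computing terms: x_0 = 42, x_1 = 4, x_2 = 5, x_3 = 14, x_4 = 26, x_5 = 29, x_6 = 35, x_7 = 48, x_8 = 14.
Since x_8 = x_3 = 14, the sequence is eventually periodic: after a pre-period of length 3 it cycles with period 5.
For j ≥ 3, x_j depends only on (j - 3) mod 5. (195 - 3) mod 5 = 2, so x_{195} = x_5 = 29.

29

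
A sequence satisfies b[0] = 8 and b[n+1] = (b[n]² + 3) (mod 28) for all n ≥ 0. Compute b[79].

3

Listing terms: b[0] = 8,  b[1] = 11,  b[2] = 12,  b[3] = 7,  b[4] = 24,  b[5] = 19,  b[6] = 0,  b[7] = 3,  b[8] = 12.
Since b[8] = b[2] = 12, the sequence is eventually periodic: after a pre-period of length 2 it cycles with period 6.
For n ≥ 2, b[n] depends only on (n - 2) mod 6. (79 - 2) mod 6 = 5, so b[79] = b[7] = 3.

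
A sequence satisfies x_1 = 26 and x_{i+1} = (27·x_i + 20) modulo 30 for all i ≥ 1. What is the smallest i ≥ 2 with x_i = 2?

2

We have x_1 = 26, x_2 = 2, x_3 = 14, x_4 = 8, x_5 = 26.
Since x_5 = x_1 = 26, the sequence is periodic with period 4.
The value 2 first appears (with i ≥ 2) at x_2.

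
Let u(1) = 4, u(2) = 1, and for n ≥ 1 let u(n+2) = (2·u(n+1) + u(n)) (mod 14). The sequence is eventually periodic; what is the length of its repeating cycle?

6

u(1) = 4; u(2) = 1; u(3) = 6; u(4) = 13; u(5) = 4; u(6) = 7; u(7) = 4; u(8) = 1.
The sequence repeats with period 6.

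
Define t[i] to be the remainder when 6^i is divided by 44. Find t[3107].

8

Computing terms: t[1] = 6, t[2] = 36, t[3] = 40, t[4] = 20, t[5] = 32, t[6] = 16, t[7] = 8, t[8] = 4, t[9] = 24, t[10] = 12, t[11] = 28, t[12] = 36.
Since t[12] = t[2] = 36, the sequence is eventually periodic: after a pre-period of length 1 it cycles with period 10.
For i ≥ 2, t[i] depends only on (i - 2) mod 10. (3107 - 2) mod 10 = 5, so t[3107] = t[7] = 8.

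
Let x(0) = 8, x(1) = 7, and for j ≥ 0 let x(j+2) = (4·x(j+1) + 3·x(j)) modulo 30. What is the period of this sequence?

x(0) = 8,  x(1) = 7,  x(2) = 22,  x(3) = 19,  x(4) = 22,  x(5) = 25,  x(6) = 16,  x(7) = 19,  x(8) = 4,  x(9) = 13,  x(10) = 4,  x(11) = 25,  x(12) = 22,  x(13) = 13,  x(14) = 28,  x(15) = 1,  x(16) = 28,  x(17) = 25,  x(18) = 4,  x(19) = 1,  x(20) = 16,  x(21) = 7,  x(22) = 16,  x(23) = 25,  x(24) = 28,  x(25) = 7,  x(26) = 22.
Since (x(25), x(26)) = (x(1), x(2)) = (7, 22) (two consecutive terms determine the rest), the sequence is eventually periodic: after a pre-period of length 1 it cycles with period 24.

24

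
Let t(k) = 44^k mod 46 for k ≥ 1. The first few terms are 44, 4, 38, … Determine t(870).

Computing terms: t(1) = 44; t(2) = 4; t(3) = 38; t(4) = 16; t(5) = 14; t(6) = 18; t(7) = 10; t(8) = 26; t(9) = 40; t(10) = 12; t(11) = 22; t(12) = 2; t(13) = 42; t(14) = 8; t(15) = 30; t(16) = 32; t(17) = 28; t(18) = 36; t(19) = 20; t(20) = 6; t(21) = 34; t(22) = 24; t(23) = 44.
Since t(23) = t(1) = 44, the sequence is periodic with period 22.
(870 - 1) mod 22 = 11, so t(870) = t(12) = 2.

2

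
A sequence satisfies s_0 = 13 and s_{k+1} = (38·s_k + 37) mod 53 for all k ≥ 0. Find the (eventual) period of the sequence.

26

s_0 = 13; s_1 = 1; s_2 = 22; s_3 = 25; s_4 = 33; s_5 = 19; s_6 = 17; s_7 = 47; s_8 = 21; s_9 = 40; s_{10} = 20; s_{11} = 2; s_{12} = 7; s_{13} = 38; s_{14} = 50; s_{15} = 29; s_{16} = 26; s_{17} = 18; s_{18} = 32; s_{19} = 34; s_{20} = 4; s_{21} = 30; s_{22} = 11; s_{23} = 31; s_{24} = 49; s_{25} = 44; s_{26} = 13.
The sequence repeats with period 26.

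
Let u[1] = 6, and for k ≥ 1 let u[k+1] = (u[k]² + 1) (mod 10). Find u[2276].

Listing terms: u[1] = 6,  u[2] = 7,  u[3] = 0,  u[4] = 1,  u[5] = 2,  u[6] = 5,  u[7] = 6.
Since u[7] = u[1] = 6, the sequence is periodic with period 6.
(2276 - 1) mod 6 = 1, so u[2276] = u[2] = 7.

7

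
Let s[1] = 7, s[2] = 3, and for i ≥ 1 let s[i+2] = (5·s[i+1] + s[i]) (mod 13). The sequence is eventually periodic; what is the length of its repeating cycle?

12

We have s[1] = 7; s[2] = 3; s[3] = 9; s[4] = 9; s[5] = 2; s[6] = 6; s[7] = 6; s[8] = 10; s[9] = 4; s[10] = 4; s[11] = 11; s[12] = 7; s[13] = 7; s[14] = 3.
The sequence repeats with period 12.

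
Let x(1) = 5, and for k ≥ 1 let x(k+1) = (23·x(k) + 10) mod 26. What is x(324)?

19

Computing terms: x(1) = 5,  x(2) = 21,  x(3) = 25,  x(4) = 13,  x(5) = 23,  x(6) = 19,  x(7) = 5.
Since x(7) = x(1) = 5, the sequence is periodic with period 6.
(324 - 1) mod 6 = 5, so x(324) = x(6) = 19.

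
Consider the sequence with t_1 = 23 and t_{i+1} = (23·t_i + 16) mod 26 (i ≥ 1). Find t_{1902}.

Listing terms: t_1 = 23; t_2 = 25; t_3 = 19; t_4 = 11; t_5 = 9; t_6 = 15; t_7 = 23.
Since t_7 = t_1 = 23, the sequence is periodic with period 6.
(1902 - 1) mod 6 = 5, so t_{1902} = t_6 = 15.

15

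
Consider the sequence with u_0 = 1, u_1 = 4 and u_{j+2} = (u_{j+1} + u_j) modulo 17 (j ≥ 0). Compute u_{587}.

3

Computing terms: u_0 = 1,  u_1 = 4,  u_2 = 5,  u_3 = 9,  u_4 = 14,  u_5 = 6,  u_6 = 3,  u_7 = 9,  u_8 = 12,  u_9 = 4,  u_{10} = 16,  u_{11} = 3,  u_{12} = 2,  u_{13} = 5,  u_{14} = 7,  u_{15} = 12,  u_{16} = 2,  u_{17} = 14,  u_{18} = 16,  u_{19} = 13,  u_{20} = 12,  u_{21} = 8,  u_{22} = 3,  u_{23} = 11,  u_{24} = 14,  u_{25} = 8,  u_{26} = 5,  u_{27} = 13,  u_{28} = 1,  u_{29} = 14,  u_{30} = 15,  u_{31} = 12,  u_{32} = 10,  u_{33} = 5,  u_{34} = 15,  u_{35} = 3,  u_{36} = 1,  u_{37} = 4.
Since (u_{36}, u_{37}) = (u_0, u_1) = (1, 4) (two consecutive terms determine the rest), the sequence is periodic with period 36.
So u_{587} = u_{0 + ((587-0) mod 36)} = u_{11} = 3.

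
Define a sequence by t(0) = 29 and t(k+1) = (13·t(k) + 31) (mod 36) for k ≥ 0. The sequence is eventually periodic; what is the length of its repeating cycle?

t(0) = 29,  t(1) = 12,  t(2) = 7,  t(3) = 14,  t(4) = 33,  t(5) = 28,  t(6) = 35,  t(7) = 18,  t(8) = 13,  t(9) = 20,  t(10) = 3,  t(11) = 34,  t(12) = 5,  t(13) = 24,  t(14) = 19,  t(15) = 26,  t(16) = 9,  t(17) = 4,  t(18) = 11,  t(19) = 30,  t(20) = 25,  t(21) = 32,  t(22) = 15,  t(23) = 10,  t(24) = 17,  t(25) = 0,  t(26) = 31,  t(27) = 2,  t(28) = 21,  t(29) = 16,  t(30) = 23,  t(31) = 6,  t(32) = 1,  t(33) = 8,  t(34) = 27,  t(35) = 22,  t(36) = 29.
The sequence repeats with period 36.

36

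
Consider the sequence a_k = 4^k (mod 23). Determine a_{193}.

We have a_1 = 4,  a_2 = 16,  a_3 = 18,  a_4 = 3,  a_5 = 12,  a_6 = 2,  a_7 = 8,  a_8 = 9,  a_9 = 13,  a_{10} = 6,  a_{11} = 1,  a_{12} = 4.
The sequence repeats with period 11.
(193 - 1) mod 11 = 5, so a_{193} = a_6 = 2.

2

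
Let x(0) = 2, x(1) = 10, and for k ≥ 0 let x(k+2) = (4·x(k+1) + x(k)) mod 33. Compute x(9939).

13

We have x(0) = 2,  x(1) = 10,  x(2) = 9,  x(3) = 13,  x(4) = 28,  x(5) = 26,  x(6) = 0,  x(7) = 26,  x(8) = 5,  x(9) = 13,  x(10) = 24,  x(11) = 10,  x(12) = 31,  x(13) = 2,  x(14) = 6,  x(15) = 26,  x(16) = 11,  x(17) = 4,  x(18) = 27,  x(19) = 13,  x(20) = 13,  x(21) = 32,  x(22) = 9,  x(23) = 2,  x(24) = 17,  x(25) = 4,  x(26) = 0,  x(27) = 4,  x(28) = 16,  x(29) = 2,  x(30) = 24,  x(31) = 32,  x(32) = 20,  x(33) = 13,  x(34) = 6,  x(35) = 4,  x(36) = 22,  x(37) = 26,  x(38) = 27,  x(39) = 2,  x(40) = 2,  x(41) = 10.
Since (x(40), x(41)) = (x(0), x(1)) = (2, 10) (two consecutive terms determine the rest), the sequence is periodic with period 40.
(9939 - 0) mod 40 = 19, so x(9939) = x(19) = 13.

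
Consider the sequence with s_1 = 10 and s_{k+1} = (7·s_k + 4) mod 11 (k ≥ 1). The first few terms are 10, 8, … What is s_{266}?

We have s_1 = 10,  s_2 = 8,  s_3 = 5,  s_4 = 6,  s_5 = 2,  s_6 = 7,  s_7 = 9,  s_8 = 1,  s_9 = 0,  s_{10} = 4,  s_{11} = 10.
Since s_{11} = s_1 = 10, the sequence is periodic with period 10.
So s_{266} = s_{1 + ((266-1) mod 10)} = s_6 = 7.

7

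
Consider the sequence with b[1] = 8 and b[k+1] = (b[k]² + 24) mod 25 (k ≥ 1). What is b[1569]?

Listing terms: b[1] = 8,  b[2] = 13,  b[3] = 18,  b[4] = 23,  b[5] = 3,  b[6] = 8.
Since b[6] = b[1] = 8, the sequence is periodic with period 5.
(1569 - 1) mod 5 = 3, so b[1569] = b[4] = 23.

23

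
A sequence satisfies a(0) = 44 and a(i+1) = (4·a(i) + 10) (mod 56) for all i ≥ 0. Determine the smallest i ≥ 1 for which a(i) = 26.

2

Computing terms: a(0) = 44; a(1) = 18; a(2) = 26; a(3) = 2; a(4) = 18.
Since a(4) = a(1) = 18, the sequence is eventually periodic: after a pre-period of length 1 it cycles with period 3.
The value 26 first appears (with i ≥ 1) at a(2).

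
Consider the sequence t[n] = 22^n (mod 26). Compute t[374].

16

We have t[1] = 22; t[2] = 16; t[3] = 14; t[4] = 22.
Since t[4] = t[1] = 22, the sequence is periodic with period 3.
So t[374] = t[1 + ((374-1) mod 3)] = t[2] = 16.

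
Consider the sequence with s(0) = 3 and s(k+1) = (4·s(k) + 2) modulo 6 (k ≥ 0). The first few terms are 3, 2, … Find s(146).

4

Computing terms: s(0) = 3,  s(1) = 2,  s(2) = 4,  s(3) = 0,  s(4) = 2.
Since s(4) = s(1) = 2, the sequence is eventually periodic: after a pre-period of length 1 it cycles with period 3.
For k ≥ 1, s(k) depends only on (k - 1) mod 3. (146 - 1) mod 3 = 1, so s(146) = s(2) = 4.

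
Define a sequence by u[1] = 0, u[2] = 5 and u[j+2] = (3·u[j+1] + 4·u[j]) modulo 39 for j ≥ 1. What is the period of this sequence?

6

u[1] = 0,  u[2] = 5,  u[3] = 15,  u[4] = 26,  u[5] = 21,  u[6] = 11,  u[7] = 0,  u[8] = 5.
Since (u[7], u[8]) = (u[1], u[2]) = (0, 5) (two consecutive terms determine the rest), the sequence is periodic with period 6.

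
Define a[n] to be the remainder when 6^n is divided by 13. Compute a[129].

Computing terms: a[0] = 1; a[1] = 6; a[2] = 10; a[3] = 8; a[4] = 9; a[5] = 2; a[6] = 12; a[7] = 7; a[8] = 3; a[9] = 5; a[10] = 4; a[11] = 11; a[12] = 1.
Since a[12] = a[0] = 1, the sequence is periodic with period 12.
So a[129] = a[0 + ((129-0) mod 12)] = a[9] = 5.

5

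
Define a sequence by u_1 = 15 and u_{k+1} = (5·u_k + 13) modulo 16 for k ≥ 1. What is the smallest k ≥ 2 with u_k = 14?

12

We have u_1 = 15,  u_2 = 8,  u_3 = 5,  u_4 = 6,  u_5 = 11,  u_6 = 4,  u_7 = 1,  u_8 = 2,  u_9 = 7,  u_{10} = 0,  u_{11} = 13,  u_{12} = 14,  u_{13} = 3,  u_{14} = 12,  u_{15} = 9,  u_{16} = 10,  u_{17} = 15.
Since u_{17} = u_1 = 15, the sequence is periodic with period 16.
The value 14 first appears (with k ≥ 2) at u_{12}.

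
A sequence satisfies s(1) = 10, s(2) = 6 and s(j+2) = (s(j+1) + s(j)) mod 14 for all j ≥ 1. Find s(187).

12

Computing terms: s(1) = 10; s(2) = 6; s(3) = 2; s(4) = 8; s(5) = 10; s(6) = 4; s(7) = 0; s(8) = 4; s(9) = 4; s(10) = 8; s(11) = 12; s(12) = 6; s(13) = 4; s(14) = 10; s(15) = 0; s(16) = 10; s(17) = 10; s(18) = 6.
The sequence repeats with period 16.
(187 - 1) mod 16 = 10, so s(187) = s(11) = 12.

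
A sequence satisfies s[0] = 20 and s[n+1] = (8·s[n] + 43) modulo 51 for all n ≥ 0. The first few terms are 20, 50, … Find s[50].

35

Listing terms: s[0] = 20; s[1] = 50; s[2] = 35; s[3] = 17; s[4] = 26; s[5] = 47; s[6] = 11; s[7] = 29; s[8] = 20.
Since s[8] = s[0] = 20, the sequence is periodic with period 8.
(50 - 0) mod 8 = 2, so s[50] = s[2] = 35.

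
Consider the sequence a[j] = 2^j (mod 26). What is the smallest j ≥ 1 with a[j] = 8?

3

We have a[0] = 1; a[1] = 2; a[2] = 4; a[3] = 8; a[4] = 16; a[5] = 6; a[6] = 12; a[7] = 24; a[8] = 22; a[9] = 18; a[10] = 10; a[11] = 20; a[12] = 14; a[13] = 2.
Since a[13] = a[1] = 2, the sequence is eventually periodic: after a pre-period of length 1 it cycles with period 12.
The value 8 first appears (with j ≥ 1) at a[3].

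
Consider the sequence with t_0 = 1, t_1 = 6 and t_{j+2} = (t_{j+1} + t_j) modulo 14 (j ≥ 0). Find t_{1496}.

t_0 = 1; t_1 = 6; t_2 = 7; t_3 = 13; t_4 = 6; t_5 = 5; t_6 = 11; t_7 = 2; t_8 = 13; t_9 = 1; t_{10} = 0; t_{11} = 1; t_{12} = 1; t_{13} = 2; t_{14} = 3; t_{15} = 5; t_{16} = 8; t_{17} = 13; t_{18} = 7; t_{19} = 6; t_{20} = 13; t_{21} = 5; t_{22} = 4; t_{23} = 9; t_{24} = 13; t_{25} = 8; t_{26} = 7; t_{27} = 1; t_{28} = 8; t_{29} = 9; t_{30} = 3; t_{31} = 12; t_{32} = 1; t_{33} = 13; t_{34} = 0; t_{35} = 13; t_{36} = 13; t_{37} = 12; t_{38} = 11; t_{39} = 9; t_{40} = 6; t_{41} = 1; t_{42} = 7; t_{43} = 8; t_{44} = 1; t_{45} = 9; t_{46} = 10; t_{47} = 5; t_{48} = 1; t_{49} = 6.
The sequence repeats with period 48.
So t_{1496} = t_{0 + ((1496-0) mod 48)} = t_8 = 13.

13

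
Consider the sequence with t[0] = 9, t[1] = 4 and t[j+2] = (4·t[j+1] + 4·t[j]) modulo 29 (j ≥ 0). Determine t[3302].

Listing terms: t[0] = 9, t[1] = 4, t[2] = 23, t[3] = 21, t[4] = 2, t[5] = 5, t[6] = 28, t[7] = 16, t[8] = 2, t[9] = 14, t[10] = 6, t[11] = 22, t[12] = 25, t[13] = 14, t[14] = 11, t[15] = 13, t[16] = 9, t[17] = 1, t[18] = 11, t[19] = 19, t[20] = 4, t[21] = 5, t[22] = 7, t[23] = 19, t[24] = 17, t[25] = 28, t[26] = 6, t[27] = 20, t[28] = 17, t[29] = 3, t[30] = 22, t[31] = 13, t[32] = 24, t[33] = 3, t[34] = 21, t[35] = 9, t[36] = 4.
The sequence repeats with period 35.
So t[3302] = t[0 + ((3302-0) mod 35)] = t[12] = 25.

25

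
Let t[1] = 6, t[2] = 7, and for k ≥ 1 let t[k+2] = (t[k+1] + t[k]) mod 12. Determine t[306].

We have t[1] = 6,  t[2] = 7,  t[3] = 1,  t[4] = 8,  t[5] = 9,  t[6] = 5,  t[7] = 2,  t[8] = 7,  t[9] = 9,  t[10] = 4,  t[11] = 1,  t[12] = 5,  t[13] = 6,  t[14] = 11,  t[15] = 5,  t[16] = 4,  t[17] = 9,  t[18] = 1,  t[19] = 10,  t[20] = 11,  t[21] = 9,  t[22] = 8,  t[23] = 5,  t[24] = 1,  t[25] = 6,  t[26] = 7.
Since (t[25], t[26]) = (t[1], t[2]) = (6, 7) (two consecutive terms determine the rest), the sequence is periodic with period 24.
(306 - 1) mod 24 = 17, so t[306] = t[18] = 1.

1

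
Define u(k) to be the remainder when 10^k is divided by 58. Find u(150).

6

We have u(1) = 10,  u(2) = 42,  u(3) = 14,  u(4) = 24,  u(5) = 8,  u(6) = 22,  u(7) = 46,  u(8) = 54,  u(9) = 18,  u(10) = 6,  u(11) = 2,  u(12) = 20,  u(13) = 26,  u(14) = 28,  u(15) = 48,  u(16) = 16,  u(17) = 44,  u(18) = 34,  u(19) = 50,  u(20) = 36,  u(21) = 12,  u(22) = 4,  u(23) = 40,  u(24) = 52,  u(25) = 56,  u(26) = 38,  u(27) = 32,  u(28) = 30,  u(29) = 10.
The sequence repeats with period 28.
(150 - 1) mod 28 = 9, so u(150) = u(10) = 6.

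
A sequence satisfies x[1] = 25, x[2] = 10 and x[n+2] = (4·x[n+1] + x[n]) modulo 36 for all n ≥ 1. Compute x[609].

We have x[1] = 25, x[2] = 10, x[3] = 29, x[4] = 18, x[5] = 29, x[6] = 26, x[7] = 25, x[8] = 18, x[9] = 25, x[10] = 10.
The sequence repeats with period 8.
(609 - 1) mod 8 = 0, so x[609] = x[1] = 25.

25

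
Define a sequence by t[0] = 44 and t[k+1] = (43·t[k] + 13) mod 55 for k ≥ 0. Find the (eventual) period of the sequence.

4

t[0] = 44, t[1] = 35, t[2] = 33, t[3] = 2, t[4] = 44.
The sequence repeats with period 4.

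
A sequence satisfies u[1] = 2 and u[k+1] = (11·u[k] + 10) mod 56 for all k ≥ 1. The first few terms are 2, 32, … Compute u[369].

u[1] = 2, u[2] = 32, u[3] = 26, u[4] = 16, u[5] = 18, u[6] = 40, u[7] = 2.
The sequence repeats with period 6.
So u[369] = u[1 + ((369-1) mod 6)] = u[3] = 26.

26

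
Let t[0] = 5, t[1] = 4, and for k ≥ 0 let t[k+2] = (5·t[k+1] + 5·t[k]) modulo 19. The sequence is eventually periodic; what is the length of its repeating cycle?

9

Listing terms: t[0] = 5; t[1] = 4; t[2] = 7; t[3] = 17; t[4] = 6; t[5] = 1; t[6] = 16; t[7] = 9; t[8] = 11; t[9] = 5; t[10] = 4.
The sequence repeats with period 9.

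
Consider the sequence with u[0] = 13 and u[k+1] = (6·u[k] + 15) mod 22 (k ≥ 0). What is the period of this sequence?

Computing terms: u[0] = 13, u[1] = 5, u[2] = 1, u[3] = 21, u[4] = 9, u[5] = 3, u[6] = 11, u[7] = 15, u[8] = 17, u[9] = 7, u[10] = 13.
Since u[10] = u[0] = 13, the sequence is periodic with period 10.

10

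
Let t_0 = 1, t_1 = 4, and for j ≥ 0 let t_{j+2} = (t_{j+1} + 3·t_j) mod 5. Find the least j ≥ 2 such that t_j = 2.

2

Listing terms: t_0 = 1, t_1 = 4, t_2 = 2, t_3 = 4, t_4 = 0, t_5 = 2, t_6 = 2, t_7 = 3, t_8 = 4, t_9 = 3, t_{10} = 0, t_{11} = 4, t_{12} = 4, t_{13} = 1, t_{14} = 3, t_{15} = 1, t_{16} = 0, t_{17} = 3, t_{18} = 3, t_{19} = 2, t_{20} = 1, t_{21} = 2, t_{22} = 0, t_{23} = 1, t_{24} = 1, t_{25} = 4.
Since (t_{24}, t_{25}) = (t_0, t_1) = (1, 4) (two consecutive terms determine the rest), the sequence is periodic with period 24.
The value 2 first appears (with j ≥ 2) at t_2.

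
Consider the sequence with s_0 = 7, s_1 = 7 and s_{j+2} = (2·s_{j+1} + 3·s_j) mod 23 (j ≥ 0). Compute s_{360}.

We have s_0 = 7, s_1 = 7, s_2 = 12, s_3 = 22, s_4 = 11, s_5 = 19, s_6 = 2, s_7 = 15, s_8 = 13, s_9 = 2, s_{10} = 20, s_{11} = 0, s_{12} = 14, s_{13} = 5, s_{14} = 6, s_{15} = 4, s_{16} = 3, s_{17} = 18, s_{18} = 22, s_{19} = 6, s_{20} = 9, s_{21} = 13, s_{22} = 7, s_{23} = 7.
Since (s_{22}, s_{23}) = (s_0, s_1) = (7, 7) (two consecutive terms determine the rest), the sequence is periodic with period 22.
(360 - 0) mod 22 = 8, so s_{360} = s_8 = 13.

13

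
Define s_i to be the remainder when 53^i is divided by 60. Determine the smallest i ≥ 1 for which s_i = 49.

We have s_0 = 1,  s_1 = 53,  s_2 = 49,  s_3 = 17,  s_4 = 1.
Since s_4 = s_0 = 1, the sequence is periodic with period 4.
The value 49 first appears (with i ≥ 1) at s_2.

2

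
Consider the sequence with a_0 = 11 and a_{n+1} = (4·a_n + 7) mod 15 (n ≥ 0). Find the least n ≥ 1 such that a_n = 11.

Computing terms: a_0 = 11, a_1 = 6, a_2 = 1, a_3 = 11.
The sequence repeats with period 3.
The value 11 next appears (with n ≥ 1) at a_3.

3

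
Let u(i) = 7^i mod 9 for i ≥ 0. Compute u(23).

4

We have u(0) = 1; u(1) = 7; u(2) = 4; u(3) = 1.
The sequence repeats with period 3.
So u(23) = u(0 + ((23-0) mod 3)) = u(2) = 4.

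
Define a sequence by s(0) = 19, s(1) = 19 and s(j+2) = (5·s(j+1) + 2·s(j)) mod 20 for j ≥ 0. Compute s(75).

3

Computing terms: s(0) = 19,  s(1) = 19,  s(2) = 13,  s(3) = 3,  s(4) = 1,  s(5) = 11,  s(6) = 17,  s(7) = 7,  s(8) = 9,  s(9) = 19,  s(10) = 13.
Since (s(9), s(10)) = (s(1), s(2)) = (19, 13) (two consecutive terms determine the rest), the sequence is eventually periodic: after a pre-period of length 1 it cycles with period 8.
For j ≥ 1, s(j) depends only on (j - 1) mod 8. (75 - 1) mod 8 = 2, so s(75) = s(3) = 3.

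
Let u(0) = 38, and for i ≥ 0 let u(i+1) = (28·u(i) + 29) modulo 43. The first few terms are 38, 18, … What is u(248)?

u(0) = 38; u(1) = 18; u(2) = 17; u(3) = 32; u(4) = 22; u(5) = 0; u(6) = 29; u(7) = 24; u(8) = 13; u(9) = 6; u(10) = 25; u(11) = 41; u(12) = 16; u(13) = 4; u(14) = 12; u(15) = 21; u(16) = 15; u(17) = 19; u(18) = 2; u(19) = 42; u(20) = 1; u(21) = 14; u(22) = 34; u(23) = 35; u(24) = 20; u(25) = 30; u(26) = 9; u(27) = 23; u(28) = 28; u(29) = 39; u(30) = 3; u(31) = 27; u(32) = 11; u(33) = 36; u(34) = 5; u(35) = 40; u(36) = 31; u(37) = 37; u(38) = 33; u(39) = 7; u(40) = 10; u(41) = 8; u(42) = 38.
Since u(42) = u(0) = 38, the sequence is periodic with period 42.
So u(248) = u(0 + ((248-0) mod 42)) = u(38) = 33.

33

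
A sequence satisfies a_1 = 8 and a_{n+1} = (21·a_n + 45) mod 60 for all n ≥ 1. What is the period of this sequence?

a_1 = 8,  a_2 = 33,  a_3 = 18,  a_4 = 3,  a_5 = 48,  a_6 = 33.
Since a_6 = a_2 = 33, the sequence is eventually periodic: after a pre-period of length 1 it cycles with period 4.

4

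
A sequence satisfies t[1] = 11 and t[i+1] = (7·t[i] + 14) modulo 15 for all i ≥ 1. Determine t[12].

6

Computing terms: t[1] = 11,  t[2] = 1,  t[3] = 6,  t[4] = 11.
The sequence repeats with period 3.
(12 - 1) mod 3 = 2, so t[12] = t[3] = 6.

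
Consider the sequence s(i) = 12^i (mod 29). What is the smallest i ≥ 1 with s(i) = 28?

2

Listing terms: s(0) = 1; s(1) = 12; s(2) = 28; s(3) = 17; s(4) = 1.
The sequence repeats with period 4.
The value 28 first appears (with i ≥ 1) at s(2).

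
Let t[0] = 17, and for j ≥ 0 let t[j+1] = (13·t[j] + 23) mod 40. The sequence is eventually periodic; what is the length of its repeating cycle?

8

t[0] = 17, t[1] = 4, t[2] = 35, t[3] = 38, t[4] = 37, t[5] = 24, t[6] = 15, t[7] = 18, t[8] = 17.
The sequence repeats with period 8.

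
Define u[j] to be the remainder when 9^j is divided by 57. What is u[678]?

45

We have u[1] = 9,  u[2] = 24,  u[3] = 45,  u[4] = 6,  u[5] = 54,  u[6] = 30,  u[7] = 42,  u[8] = 36,  u[9] = 39,  u[10] = 9.
Since u[10] = u[1] = 9, the sequence is periodic with period 9.
So u[678] = u[1 + ((678-1) mod 9)] = u[3] = 45.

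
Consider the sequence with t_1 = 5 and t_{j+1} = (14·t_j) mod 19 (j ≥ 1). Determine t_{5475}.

11

t_1 = 5, t_2 = 13, t_3 = 11, t_4 = 2, t_5 = 9, t_6 = 12, t_7 = 16, t_8 = 15, t_9 = 1, t_{10} = 14, t_{11} = 6, t_{12} = 8, t_{13} = 17, t_{14} = 10, t_{15} = 7, t_{16} = 3, t_{17} = 4, t_{18} = 18, t_{19} = 5.
The sequence repeats with period 18.
(5475 - 1) mod 18 = 2, so t_{5475} = t_3 = 11.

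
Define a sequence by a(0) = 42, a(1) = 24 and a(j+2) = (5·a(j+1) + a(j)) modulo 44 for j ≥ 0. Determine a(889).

24

Listing terms: a(0) = 42; a(1) = 24; a(2) = 30; a(3) = 42; a(4) = 20; a(5) = 10; a(6) = 26; a(7) = 8; a(8) = 22; a(9) = 30; a(10) = 40; a(11) = 10; a(12) = 2; a(13) = 20; a(14) = 14; a(15) = 2; a(16) = 24; a(17) = 34; a(18) = 18; a(19) = 36; a(20) = 22; a(21) = 14; a(22) = 4; a(23) = 34; a(24) = 42; a(25) = 24.
Since (a(24), a(25)) = (a(0), a(1)) = (42, 24) (two consecutive terms determine the rest), the sequence is periodic with period 24.
(889 - 0) mod 24 = 1, so a(889) = a(1) = 24.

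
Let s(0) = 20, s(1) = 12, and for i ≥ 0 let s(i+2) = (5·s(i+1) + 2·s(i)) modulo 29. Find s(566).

6

We have s(0) = 20; s(1) = 12; s(2) = 13; s(3) = 2; s(4) = 7; s(5) = 10; s(6) = 6; s(7) = 21; s(8) = 1; s(9) = 18; s(10) = 5; s(11) = 3; s(12) = 25; s(13) = 15; s(14) = 9; s(15) = 17; s(16) = 16; s(17) = 27; s(18) = 22; s(19) = 19; s(20) = 23; s(21) = 8; s(22) = 28; s(23) = 11; s(24) = 24; s(25) = 26; s(26) = 4; s(27) = 14; s(28) = 20; s(29) = 12.
The sequence repeats with period 28.
(566 - 0) mod 28 = 6, so s(566) = s(6) = 6.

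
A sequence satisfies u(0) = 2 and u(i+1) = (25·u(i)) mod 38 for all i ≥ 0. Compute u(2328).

22

We have u(0) = 2, u(1) = 12, u(2) = 34, u(3) = 14, u(4) = 8, u(5) = 10, u(6) = 22, u(7) = 18, u(8) = 32, u(9) = 2.
The sequence repeats with period 9.
(2328 - 0) mod 9 = 6, so u(2328) = u(6) = 22.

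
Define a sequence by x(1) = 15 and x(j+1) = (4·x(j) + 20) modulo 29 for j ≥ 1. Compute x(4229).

We have x(1) = 15; x(2) = 22; x(3) = 21; x(4) = 17; x(5) = 1; x(6) = 24; x(7) = 0; x(8) = 20; x(9) = 13; x(10) = 14; x(11) = 18; x(12) = 5; x(13) = 11; x(14) = 6; x(15) = 15.
The sequence repeats with period 14.
(4229 - 1) mod 14 = 0, so x(4229) = x(1) = 15.

15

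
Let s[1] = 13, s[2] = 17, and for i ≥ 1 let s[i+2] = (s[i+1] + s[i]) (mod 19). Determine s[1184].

0

We have s[1] = 13, s[2] = 17, s[3] = 11, s[4] = 9, s[5] = 1, s[6] = 10, s[7] = 11, s[8] = 2, s[9] = 13, s[10] = 15, s[11] = 9, s[12] = 5, s[13] = 14, s[14] = 0, s[15] = 14, s[16] = 14, s[17] = 9, s[18] = 4, s[19] = 13, s[20] = 17.
The sequence repeats with period 18.
(1184 - 1) mod 18 = 13, so s[1184] = s[14] = 0.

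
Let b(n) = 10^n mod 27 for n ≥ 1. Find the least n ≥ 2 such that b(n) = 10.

Listing terms: b(1) = 10, b(2) = 19, b(3) = 1, b(4) = 10.
Since b(4) = b(1) = 10, the sequence is periodic with period 3.
The value 10 next appears (with n ≥ 2) at b(4).

4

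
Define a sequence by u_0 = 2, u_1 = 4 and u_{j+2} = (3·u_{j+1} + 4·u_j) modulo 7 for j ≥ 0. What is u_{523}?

4

u_0 = 2,  u_1 = 4,  u_2 = 6,  u_3 = 6,  u_4 = 0,  u_5 = 3,  u_6 = 2,  u_7 = 4.
Since (u_6, u_7) = (u_0, u_1) = (2, 4) (two consecutive terms determine the rest), the sequence is periodic with period 6.
So u_{523} = u_{0 + ((523-0) mod 6)} = u_1 = 4.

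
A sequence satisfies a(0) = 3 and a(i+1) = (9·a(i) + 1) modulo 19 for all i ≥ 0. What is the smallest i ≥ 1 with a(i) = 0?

5

We have a(0) = 3; a(1) = 9; a(2) = 6; a(3) = 17; a(4) = 2; a(5) = 0; a(6) = 1; a(7) = 10; a(8) = 15; a(9) = 3.
The sequence repeats with period 9.
The value 0 first appears (with i ≥ 1) at a(5).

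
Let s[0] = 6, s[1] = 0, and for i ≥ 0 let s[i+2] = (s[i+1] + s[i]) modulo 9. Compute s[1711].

Computing terms: s[0] = 6,  s[1] = 0,  s[2] = 6,  s[3] = 6,  s[4] = 3,  s[5] = 0,  s[6] = 3,  s[7] = 3,  s[8] = 6,  s[9] = 0.
The sequence repeats with period 8.
So s[1711] = s[0 + ((1711-0) mod 8)] = s[7] = 3.

3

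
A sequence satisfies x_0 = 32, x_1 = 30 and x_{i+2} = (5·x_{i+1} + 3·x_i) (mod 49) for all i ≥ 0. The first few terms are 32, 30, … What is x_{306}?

Listing terms: x_0 = 32; x_1 = 30; x_2 = 1; x_3 = 46; x_4 = 37; x_5 = 29; x_6 = 11; x_7 = 44; x_8 = 8; x_9 = 25; x_{10} = 2; x_{11} = 36; x_{12} = 39; x_{13} = 9; x_{14} = 15; x_{15} = 4; x_{16} = 16; x_{17} = 43; x_{18} = 18; x_{19} = 23; x_{20} = 22; x_{21} = 32; x_{22} = 30.
The sequence repeats with period 21.
(306 - 0) mod 21 = 12, so x_{306} = x_{12} = 39.

39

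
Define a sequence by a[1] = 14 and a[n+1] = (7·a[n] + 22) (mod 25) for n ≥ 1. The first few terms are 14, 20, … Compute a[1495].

We have a[1] = 14, a[2] = 20, a[3] = 12, a[4] = 6, a[5] = 14.
Since a[5] = a[1] = 14, the sequence is periodic with period 4.
So a[1495] = a[1 + ((1495-1) mod 4)] = a[3] = 12.

12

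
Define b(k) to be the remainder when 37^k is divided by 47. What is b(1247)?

b(0) = 1, b(1) = 37, b(2) = 6, b(3) = 34, b(4) = 36, b(5) = 16, b(6) = 28, b(7) = 2, b(8) = 27, b(9) = 12, b(10) = 21, b(11) = 25, b(12) = 32, b(13) = 9, b(14) = 4, b(15) = 7, b(16) = 24, b(17) = 42, b(18) = 3, b(19) = 17, b(20) = 18, b(21) = 8, b(22) = 14, b(23) = 1.
Since b(23) = b(0) = 1, the sequence is periodic with period 23.
So b(1247) = b(0 + ((1247-0) mod 23)) = b(5) = 16.

16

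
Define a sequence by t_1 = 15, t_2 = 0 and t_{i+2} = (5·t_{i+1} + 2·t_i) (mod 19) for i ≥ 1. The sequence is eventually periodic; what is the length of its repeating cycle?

We have t_1 = 15, t_2 = 0, t_3 = 11, t_4 = 17, t_5 = 12, t_6 = 18, t_7 = 0, t_8 = 17, t_9 = 9, t_{10} = 3, t_{11} = 14, t_{12} = 0, t_{13} = 9, t_{14} = 7, t_{15} = 15, t_{16} = 13, t_{17} = 0, t_{18} = 7, t_{19} = 16, t_{20} = 18, t_{21} = 8, t_{22} = 0, t_{23} = 16, t_{24} = 4, t_{25} = 14, t_{26} = 2, t_{27} = 0, t_{28} = 4, t_{29} = 1, t_{30} = 13, t_{31} = 10, t_{32} = 0, t_{33} = 1, t_{34} = 5, t_{35} = 8, t_{36} = 12, t_{37} = 0, t_{38} = 5, t_{39} = 6, t_{40} = 2, t_{41} = 3, t_{42} = 0, t_{43} = 6, t_{44} = 11, t_{45} = 10, t_{46} = 15, t_{47} = 0.
The sequence repeats with period 45.

45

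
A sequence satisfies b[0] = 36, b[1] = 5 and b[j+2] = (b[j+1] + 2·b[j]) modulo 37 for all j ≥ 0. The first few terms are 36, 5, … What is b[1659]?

13

Listing terms: b[0] = 36,  b[1] = 5,  b[2] = 3,  b[3] = 13,  b[4] = 19,  b[5] = 8,  b[6] = 9,  b[7] = 25,  b[8] = 6,  b[9] = 19,  b[10] = 31,  b[11] = 32,  b[12] = 20,  b[13] = 10,  b[14] = 13,  b[15] = 33,  b[16] = 22,  b[17] = 14,  b[18] = 21,  b[19] = 12,  b[20] = 17,  b[21] = 4,  b[22] = 1,  b[23] = 9,  b[24] = 11,  b[25] = 29,  b[26] = 14,  b[27] = 35,  b[28] = 26,  b[29] = 22,  b[30] = 0,  b[31] = 7,  b[32] = 7,  b[33] = 21,  b[34] = 35,  b[35] = 3,  b[36] = 36,  b[37] = 5.
The sequence repeats with period 36.
(1659 - 0) mod 36 = 3, so b[1659] = b[3] = 13.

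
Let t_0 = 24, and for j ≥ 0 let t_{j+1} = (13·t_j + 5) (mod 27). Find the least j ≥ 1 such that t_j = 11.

10

Listing terms: t_0 = 24; t_1 = 20; t_2 = 22; t_3 = 21; t_4 = 8; t_5 = 1; t_6 = 18; t_7 = 23; t_8 = 7; t_9 = 15; t_{10} = 11; t_{11} = 13; t_{12} = 12; t_{13} = 26; t_{14} = 19; t_{15} = 9; t_{16} = 14; t_{17} = 25; t_{18} = 6; t_{19} = 2; t_{20} = 4; t_{21} = 3; t_{22} = 17; t_{23} = 10; t_{24} = 0; t_{25} = 5; t_{26} = 16; t_{27} = 24.
The sequence repeats with period 27.
The value 11 first appears (with j ≥ 1) at t_{10}.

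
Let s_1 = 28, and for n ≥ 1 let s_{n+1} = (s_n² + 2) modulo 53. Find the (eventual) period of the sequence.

We have s_1 = 28,  s_2 = 44,  s_3 = 30,  s_4 = 1,  s_5 = 3,  s_6 = 11,  s_7 = 17,  s_8 = 26,  s_9 = 42,  s_{10} = 17.
Since s_{10} = s_7 = 17, the sequence is eventually periodic: after a pre-period of length 6 it cycles with period 3.

3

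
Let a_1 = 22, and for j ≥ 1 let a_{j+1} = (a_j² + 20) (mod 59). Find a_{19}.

Listing terms: a_1 = 22, a_2 = 32, a_3 = 41, a_4 = 49, a_5 = 2, a_6 = 24, a_7 = 6, a_8 = 56, a_9 = 29, a_{10} = 35, a_{11} = 6.
Since a_{11} = a_7 = 6, the sequence is eventually periodic: after a pre-period of length 6 it cycles with period 4.
For j ≥ 7, a_j depends only on (j - 7) mod 4. (19 - 7) mod 4 = 0, so a_{19} = a_7 = 6.

6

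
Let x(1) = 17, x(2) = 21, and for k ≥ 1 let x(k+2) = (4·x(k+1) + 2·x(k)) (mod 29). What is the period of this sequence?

x(1) = 17,  x(2) = 21,  x(3) = 2,  x(4) = 21,  x(5) = 1,  x(6) = 17,  x(7) = 12,  x(8) = 24,  x(9) = 4,  x(10) = 6,  x(11) = 3,  x(12) = 24,  x(13) = 15,  x(14) = 21,  x(15) = 27,  x(16) = 5,  x(17) = 16,  x(18) = 16,  x(19) = 9,  x(20) = 10,  x(21) = 0,  x(22) = 20,  x(23) = 22,  x(24) = 12,  x(25) = 5,  x(26) = 15,  x(27) = 12,  x(28) = 20,  x(29) = 17,  x(30) = 21.
Since (x(29), x(30)) = (x(1), x(2)) = (17, 21) (two consecutive terms determine the rest), the sequence is periodic with period 28.

28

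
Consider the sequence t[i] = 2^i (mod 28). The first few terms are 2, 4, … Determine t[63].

Listing terms: t[1] = 2,  t[2] = 4,  t[3] = 8,  t[4] = 16,  t[5] = 4.
Since t[5] = t[2] = 4, the sequence is eventually periodic: after a pre-period of length 1 it cycles with period 3.
For i ≥ 2, t[i] depends only on (i - 2) mod 3. (63 - 2) mod 3 = 1, so t[63] = t[3] = 8.

8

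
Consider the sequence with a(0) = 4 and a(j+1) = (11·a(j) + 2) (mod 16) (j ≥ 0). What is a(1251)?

6

We have a(0) = 4,  a(1) = 14,  a(2) = 12,  a(3) = 6,  a(4) = 4.
Since a(4) = a(0) = 4, the sequence is periodic with period 4.
(1251 - 0) mod 4 = 3, so a(1251) = a(3) = 6.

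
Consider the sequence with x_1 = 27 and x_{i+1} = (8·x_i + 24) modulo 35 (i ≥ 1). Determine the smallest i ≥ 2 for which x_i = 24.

7

We have x_1 = 27; x_2 = 30; x_3 = 19; x_4 = 1; x_5 = 32; x_6 = 0; x_7 = 24; x_8 = 6; x_9 = 2; x_{10} = 5; x_{11} = 29; x_{12} = 11; x_{13} = 7; x_{14} = 10; x_{15} = 34; x_{16} = 16; x_{17} = 12; x_{18} = 15; x_{19} = 4; x_{20} = 21; x_{21} = 17; x_{22} = 20; x_{23} = 9; x_{24} = 26; x_{25} = 22; x_{26} = 25; x_{27} = 14; x_{28} = 31; x_{29} = 27.
Since x_{29} = x_1 = 27, the sequence is periodic with period 28.
The value 24 first appears (with i ≥ 2) at x_7.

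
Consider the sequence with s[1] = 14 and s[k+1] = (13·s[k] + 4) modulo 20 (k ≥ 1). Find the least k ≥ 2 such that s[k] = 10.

4

We have s[1] = 14; s[2] = 6; s[3] = 2; s[4] = 10; s[5] = 14.
The sequence repeats with period 4.
The value 10 first appears (with k ≥ 2) at s[4].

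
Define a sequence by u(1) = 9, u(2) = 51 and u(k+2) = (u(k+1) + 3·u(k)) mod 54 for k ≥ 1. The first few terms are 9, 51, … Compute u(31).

15

We have u(1) = 9, u(2) = 51, u(3) = 24, u(4) = 15, u(5) = 33, u(6) = 24, u(7) = 15.
Since (u(6), u(7)) = (u(3), u(4)) = (24, 15) (two consecutive terms determine the rest), the sequence is eventually periodic: after a pre-period of length 2 it cycles with period 3.
For k ≥ 3, u(k) depends only on (k - 3) mod 3. (31 - 3) mod 3 = 1, so u(31) = u(4) = 15.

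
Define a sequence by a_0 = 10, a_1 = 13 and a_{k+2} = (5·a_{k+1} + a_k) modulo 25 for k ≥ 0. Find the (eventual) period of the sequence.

We have a_0 = 10, a_1 = 13, a_2 = 0, a_3 = 13, a_4 = 15, a_5 = 13, a_6 = 5, a_7 = 13, a_8 = 20, a_9 = 13, a_{10} = 10, a_{11} = 13.
Since (a_{10}, a_{11}) = (a_0, a_1) = (10, 13) (two consecutive terms determine the rest), the sequence is periodic with period 10.

10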